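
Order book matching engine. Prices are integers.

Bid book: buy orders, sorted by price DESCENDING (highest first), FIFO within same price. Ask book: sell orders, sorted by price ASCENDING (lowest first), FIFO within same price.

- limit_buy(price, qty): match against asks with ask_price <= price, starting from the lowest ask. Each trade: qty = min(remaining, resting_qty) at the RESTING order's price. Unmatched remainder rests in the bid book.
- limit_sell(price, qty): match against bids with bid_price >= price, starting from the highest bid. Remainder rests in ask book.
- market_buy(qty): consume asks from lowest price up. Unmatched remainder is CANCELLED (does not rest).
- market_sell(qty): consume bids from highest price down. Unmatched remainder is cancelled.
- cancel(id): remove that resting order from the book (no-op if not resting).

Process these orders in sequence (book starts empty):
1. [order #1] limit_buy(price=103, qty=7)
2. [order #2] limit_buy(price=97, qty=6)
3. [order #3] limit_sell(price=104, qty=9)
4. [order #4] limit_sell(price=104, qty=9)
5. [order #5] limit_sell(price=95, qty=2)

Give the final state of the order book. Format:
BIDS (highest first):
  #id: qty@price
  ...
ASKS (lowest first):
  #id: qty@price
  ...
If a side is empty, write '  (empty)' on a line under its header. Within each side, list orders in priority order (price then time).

After op 1 [order #1] limit_buy(price=103, qty=7): fills=none; bids=[#1:7@103] asks=[-]
After op 2 [order #2] limit_buy(price=97, qty=6): fills=none; bids=[#1:7@103 #2:6@97] asks=[-]
After op 3 [order #3] limit_sell(price=104, qty=9): fills=none; bids=[#1:7@103 #2:6@97] asks=[#3:9@104]
After op 4 [order #4] limit_sell(price=104, qty=9): fills=none; bids=[#1:7@103 #2:6@97] asks=[#3:9@104 #4:9@104]
After op 5 [order #5] limit_sell(price=95, qty=2): fills=#1x#5:2@103; bids=[#1:5@103 #2:6@97] asks=[#3:9@104 #4:9@104]

Answer: BIDS (highest first):
  #1: 5@103
  #2: 6@97
ASKS (lowest first):
  #3: 9@104
  #4: 9@104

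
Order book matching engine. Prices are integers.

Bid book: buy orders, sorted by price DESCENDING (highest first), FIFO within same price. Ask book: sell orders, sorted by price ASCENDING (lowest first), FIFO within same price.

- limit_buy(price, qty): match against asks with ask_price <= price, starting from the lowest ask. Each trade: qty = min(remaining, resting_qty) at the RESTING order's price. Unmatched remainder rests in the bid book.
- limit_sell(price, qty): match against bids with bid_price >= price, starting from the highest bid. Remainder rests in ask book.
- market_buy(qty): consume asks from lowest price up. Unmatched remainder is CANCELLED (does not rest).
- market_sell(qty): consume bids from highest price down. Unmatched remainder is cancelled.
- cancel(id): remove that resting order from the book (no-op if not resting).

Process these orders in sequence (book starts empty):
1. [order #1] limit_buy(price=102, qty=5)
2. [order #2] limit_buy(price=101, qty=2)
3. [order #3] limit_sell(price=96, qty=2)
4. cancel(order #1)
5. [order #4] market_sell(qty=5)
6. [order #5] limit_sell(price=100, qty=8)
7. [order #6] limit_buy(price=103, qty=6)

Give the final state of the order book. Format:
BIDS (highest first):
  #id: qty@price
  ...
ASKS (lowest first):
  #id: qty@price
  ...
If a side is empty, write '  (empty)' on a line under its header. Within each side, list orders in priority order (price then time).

Answer: BIDS (highest first):
  (empty)
ASKS (lowest first):
  #5: 2@100

Derivation:
After op 1 [order #1] limit_buy(price=102, qty=5): fills=none; bids=[#1:5@102] asks=[-]
After op 2 [order #2] limit_buy(price=101, qty=2): fills=none; bids=[#1:5@102 #2:2@101] asks=[-]
After op 3 [order #3] limit_sell(price=96, qty=2): fills=#1x#3:2@102; bids=[#1:3@102 #2:2@101] asks=[-]
After op 4 cancel(order #1): fills=none; bids=[#2:2@101] asks=[-]
After op 5 [order #4] market_sell(qty=5): fills=#2x#4:2@101; bids=[-] asks=[-]
After op 6 [order #5] limit_sell(price=100, qty=8): fills=none; bids=[-] asks=[#5:8@100]
After op 7 [order #6] limit_buy(price=103, qty=6): fills=#6x#5:6@100; bids=[-] asks=[#5:2@100]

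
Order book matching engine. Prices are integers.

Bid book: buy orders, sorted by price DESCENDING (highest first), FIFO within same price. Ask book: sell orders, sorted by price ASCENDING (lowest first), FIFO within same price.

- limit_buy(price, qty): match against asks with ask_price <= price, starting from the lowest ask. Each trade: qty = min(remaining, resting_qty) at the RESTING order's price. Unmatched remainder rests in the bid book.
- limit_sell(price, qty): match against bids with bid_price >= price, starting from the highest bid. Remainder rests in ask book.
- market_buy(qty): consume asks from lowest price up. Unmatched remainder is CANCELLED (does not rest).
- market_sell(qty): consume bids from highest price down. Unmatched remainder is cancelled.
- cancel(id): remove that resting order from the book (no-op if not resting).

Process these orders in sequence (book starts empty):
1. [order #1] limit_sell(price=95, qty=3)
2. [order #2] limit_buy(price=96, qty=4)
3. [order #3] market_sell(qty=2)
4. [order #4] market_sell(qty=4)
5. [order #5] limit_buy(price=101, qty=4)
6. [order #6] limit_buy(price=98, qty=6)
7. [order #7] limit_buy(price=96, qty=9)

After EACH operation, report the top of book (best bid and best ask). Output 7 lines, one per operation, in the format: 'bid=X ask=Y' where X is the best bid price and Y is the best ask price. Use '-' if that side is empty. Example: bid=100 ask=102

Answer: bid=- ask=95
bid=96 ask=-
bid=- ask=-
bid=- ask=-
bid=101 ask=-
bid=101 ask=-
bid=101 ask=-

Derivation:
After op 1 [order #1] limit_sell(price=95, qty=3): fills=none; bids=[-] asks=[#1:3@95]
After op 2 [order #2] limit_buy(price=96, qty=4): fills=#2x#1:3@95; bids=[#2:1@96] asks=[-]
After op 3 [order #3] market_sell(qty=2): fills=#2x#3:1@96; bids=[-] asks=[-]
After op 4 [order #4] market_sell(qty=4): fills=none; bids=[-] asks=[-]
After op 5 [order #5] limit_buy(price=101, qty=4): fills=none; bids=[#5:4@101] asks=[-]
After op 6 [order #6] limit_buy(price=98, qty=6): fills=none; bids=[#5:4@101 #6:6@98] asks=[-]
After op 7 [order #7] limit_buy(price=96, qty=9): fills=none; bids=[#5:4@101 #6:6@98 #7:9@96] asks=[-]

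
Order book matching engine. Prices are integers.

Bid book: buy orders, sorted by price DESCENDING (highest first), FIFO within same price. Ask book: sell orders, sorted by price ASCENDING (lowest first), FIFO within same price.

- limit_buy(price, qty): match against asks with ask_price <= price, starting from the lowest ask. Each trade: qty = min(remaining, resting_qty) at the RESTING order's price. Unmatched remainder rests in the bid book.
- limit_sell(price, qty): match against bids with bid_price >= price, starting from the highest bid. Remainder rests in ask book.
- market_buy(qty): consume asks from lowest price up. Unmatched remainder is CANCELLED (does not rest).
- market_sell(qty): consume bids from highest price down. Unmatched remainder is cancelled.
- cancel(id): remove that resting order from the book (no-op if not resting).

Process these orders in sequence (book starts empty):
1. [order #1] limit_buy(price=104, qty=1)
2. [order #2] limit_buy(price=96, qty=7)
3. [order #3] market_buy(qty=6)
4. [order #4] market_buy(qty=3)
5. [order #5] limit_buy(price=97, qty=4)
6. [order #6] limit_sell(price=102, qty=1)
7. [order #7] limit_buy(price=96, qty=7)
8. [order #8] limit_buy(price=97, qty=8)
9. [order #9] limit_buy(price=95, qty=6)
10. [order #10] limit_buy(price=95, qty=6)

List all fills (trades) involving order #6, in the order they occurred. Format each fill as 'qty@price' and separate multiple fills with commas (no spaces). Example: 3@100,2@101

After op 1 [order #1] limit_buy(price=104, qty=1): fills=none; bids=[#1:1@104] asks=[-]
After op 2 [order #2] limit_buy(price=96, qty=7): fills=none; bids=[#1:1@104 #2:7@96] asks=[-]
After op 3 [order #3] market_buy(qty=6): fills=none; bids=[#1:1@104 #2:7@96] asks=[-]
After op 4 [order #4] market_buy(qty=3): fills=none; bids=[#1:1@104 #2:7@96] asks=[-]
After op 5 [order #5] limit_buy(price=97, qty=4): fills=none; bids=[#1:1@104 #5:4@97 #2:7@96] asks=[-]
After op 6 [order #6] limit_sell(price=102, qty=1): fills=#1x#6:1@104; bids=[#5:4@97 #2:7@96] asks=[-]
After op 7 [order #7] limit_buy(price=96, qty=7): fills=none; bids=[#5:4@97 #2:7@96 #7:7@96] asks=[-]
After op 8 [order #8] limit_buy(price=97, qty=8): fills=none; bids=[#5:4@97 #8:8@97 #2:7@96 #7:7@96] asks=[-]
After op 9 [order #9] limit_buy(price=95, qty=6): fills=none; bids=[#5:4@97 #8:8@97 #2:7@96 #7:7@96 #9:6@95] asks=[-]
After op 10 [order #10] limit_buy(price=95, qty=6): fills=none; bids=[#5:4@97 #8:8@97 #2:7@96 #7:7@96 #9:6@95 #10:6@95] asks=[-]

Answer: 1@104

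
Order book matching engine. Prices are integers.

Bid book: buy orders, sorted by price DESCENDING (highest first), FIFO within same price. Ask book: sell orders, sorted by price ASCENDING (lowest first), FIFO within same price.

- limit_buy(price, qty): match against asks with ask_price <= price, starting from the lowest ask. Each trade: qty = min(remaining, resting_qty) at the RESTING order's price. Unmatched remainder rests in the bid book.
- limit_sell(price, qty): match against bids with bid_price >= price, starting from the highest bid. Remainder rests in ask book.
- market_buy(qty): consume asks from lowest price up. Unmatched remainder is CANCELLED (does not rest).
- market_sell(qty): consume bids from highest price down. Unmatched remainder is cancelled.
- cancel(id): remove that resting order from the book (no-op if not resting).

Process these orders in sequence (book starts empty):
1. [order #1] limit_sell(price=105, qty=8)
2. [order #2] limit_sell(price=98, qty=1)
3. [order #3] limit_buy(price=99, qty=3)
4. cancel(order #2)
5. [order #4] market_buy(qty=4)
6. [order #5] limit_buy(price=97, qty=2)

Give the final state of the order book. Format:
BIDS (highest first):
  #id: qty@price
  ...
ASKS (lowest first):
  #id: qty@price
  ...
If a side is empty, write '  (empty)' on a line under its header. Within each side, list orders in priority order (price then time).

After op 1 [order #1] limit_sell(price=105, qty=8): fills=none; bids=[-] asks=[#1:8@105]
After op 2 [order #2] limit_sell(price=98, qty=1): fills=none; bids=[-] asks=[#2:1@98 #1:8@105]
After op 3 [order #3] limit_buy(price=99, qty=3): fills=#3x#2:1@98; bids=[#3:2@99] asks=[#1:8@105]
After op 4 cancel(order #2): fills=none; bids=[#3:2@99] asks=[#1:8@105]
After op 5 [order #4] market_buy(qty=4): fills=#4x#1:4@105; bids=[#3:2@99] asks=[#1:4@105]
After op 6 [order #5] limit_buy(price=97, qty=2): fills=none; bids=[#3:2@99 #5:2@97] asks=[#1:4@105]

Answer: BIDS (highest first):
  #3: 2@99
  #5: 2@97
ASKS (lowest first):
  #1: 4@105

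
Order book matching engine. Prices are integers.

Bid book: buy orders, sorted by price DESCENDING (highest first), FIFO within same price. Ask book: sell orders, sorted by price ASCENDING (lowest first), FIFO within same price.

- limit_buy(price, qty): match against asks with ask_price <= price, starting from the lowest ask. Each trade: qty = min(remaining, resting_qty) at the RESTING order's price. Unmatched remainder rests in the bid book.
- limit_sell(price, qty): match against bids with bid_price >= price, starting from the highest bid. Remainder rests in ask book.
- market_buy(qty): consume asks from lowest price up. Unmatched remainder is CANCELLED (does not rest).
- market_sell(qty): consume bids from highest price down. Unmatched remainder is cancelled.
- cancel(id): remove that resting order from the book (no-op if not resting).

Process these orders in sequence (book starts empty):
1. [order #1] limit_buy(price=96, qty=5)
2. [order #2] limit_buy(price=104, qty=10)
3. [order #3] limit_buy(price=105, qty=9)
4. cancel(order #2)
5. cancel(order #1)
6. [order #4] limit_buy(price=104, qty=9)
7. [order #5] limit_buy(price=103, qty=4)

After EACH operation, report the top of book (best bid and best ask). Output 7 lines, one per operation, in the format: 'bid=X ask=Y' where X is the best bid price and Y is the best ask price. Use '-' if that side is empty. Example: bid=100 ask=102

After op 1 [order #1] limit_buy(price=96, qty=5): fills=none; bids=[#1:5@96] asks=[-]
After op 2 [order #2] limit_buy(price=104, qty=10): fills=none; bids=[#2:10@104 #1:5@96] asks=[-]
After op 3 [order #3] limit_buy(price=105, qty=9): fills=none; bids=[#3:9@105 #2:10@104 #1:5@96] asks=[-]
After op 4 cancel(order #2): fills=none; bids=[#3:9@105 #1:5@96] asks=[-]
After op 5 cancel(order #1): fills=none; bids=[#3:9@105] asks=[-]
After op 6 [order #4] limit_buy(price=104, qty=9): fills=none; bids=[#3:9@105 #4:9@104] asks=[-]
After op 7 [order #5] limit_buy(price=103, qty=4): fills=none; bids=[#3:9@105 #4:9@104 #5:4@103] asks=[-]

Answer: bid=96 ask=-
bid=104 ask=-
bid=105 ask=-
bid=105 ask=-
bid=105 ask=-
bid=105 ask=-
bid=105 ask=-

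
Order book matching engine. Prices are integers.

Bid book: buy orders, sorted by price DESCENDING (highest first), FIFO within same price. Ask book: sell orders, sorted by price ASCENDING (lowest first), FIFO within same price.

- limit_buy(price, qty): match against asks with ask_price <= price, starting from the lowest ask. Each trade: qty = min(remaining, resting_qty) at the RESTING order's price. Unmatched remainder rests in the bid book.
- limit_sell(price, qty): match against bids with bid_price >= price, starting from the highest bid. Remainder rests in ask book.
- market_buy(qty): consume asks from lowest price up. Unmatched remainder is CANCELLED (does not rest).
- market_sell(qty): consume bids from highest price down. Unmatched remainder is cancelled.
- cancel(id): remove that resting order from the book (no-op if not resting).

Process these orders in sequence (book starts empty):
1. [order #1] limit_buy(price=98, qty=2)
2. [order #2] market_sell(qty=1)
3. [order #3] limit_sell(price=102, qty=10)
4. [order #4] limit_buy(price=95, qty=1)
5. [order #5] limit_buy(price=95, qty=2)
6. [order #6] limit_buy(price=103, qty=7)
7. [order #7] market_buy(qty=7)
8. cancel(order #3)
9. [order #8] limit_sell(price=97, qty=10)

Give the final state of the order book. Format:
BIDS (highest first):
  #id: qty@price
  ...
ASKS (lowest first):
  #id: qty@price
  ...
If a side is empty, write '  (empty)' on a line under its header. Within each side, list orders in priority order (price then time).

After op 1 [order #1] limit_buy(price=98, qty=2): fills=none; bids=[#1:2@98] asks=[-]
After op 2 [order #2] market_sell(qty=1): fills=#1x#2:1@98; bids=[#1:1@98] asks=[-]
After op 3 [order #3] limit_sell(price=102, qty=10): fills=none; bids=[#1:1@98] asks=[#3:10@102]
After op 4 [order #4] limit_buy(price=95, qty=1): fills=none; bids=[#1:1@98 #4:1@95] asks=[#3:10@102]
After op 5 [order #5] limit_buy(price=95, qty=2): fills=none; bids=[#1:1@98 #4:1@95 #5:2@95] asks=[#3:10@102]
After op 6 [order #6] limit_buy(price=103, qty=7): fills=#6x#3:7@102; bids=[#1:1@98 #4:1@95 #5:2@95] asks=[#3:3@102]
After op 7 [order #7] market_buy(qty=7): fills=#7x#3:3@102; bids=[#1:1@98 #4:1@95 #5:2@95] asks=[-]
After op 8 cancel(order #3): fills=none; bids=[#1:1@98 #4:1@95 #5:2@95] asks=[-]
After op 9 [order #8] limit_sell(price=97, qty=10): fills=#1x#8:1@98; bids=[#4:1@95 #5:2@95] asks=[#8:9@97]

Answer: BIDS (highest first):
  #4: 1@95
  #5: 2@95
ASKS (lowest first):
  #8: 9@97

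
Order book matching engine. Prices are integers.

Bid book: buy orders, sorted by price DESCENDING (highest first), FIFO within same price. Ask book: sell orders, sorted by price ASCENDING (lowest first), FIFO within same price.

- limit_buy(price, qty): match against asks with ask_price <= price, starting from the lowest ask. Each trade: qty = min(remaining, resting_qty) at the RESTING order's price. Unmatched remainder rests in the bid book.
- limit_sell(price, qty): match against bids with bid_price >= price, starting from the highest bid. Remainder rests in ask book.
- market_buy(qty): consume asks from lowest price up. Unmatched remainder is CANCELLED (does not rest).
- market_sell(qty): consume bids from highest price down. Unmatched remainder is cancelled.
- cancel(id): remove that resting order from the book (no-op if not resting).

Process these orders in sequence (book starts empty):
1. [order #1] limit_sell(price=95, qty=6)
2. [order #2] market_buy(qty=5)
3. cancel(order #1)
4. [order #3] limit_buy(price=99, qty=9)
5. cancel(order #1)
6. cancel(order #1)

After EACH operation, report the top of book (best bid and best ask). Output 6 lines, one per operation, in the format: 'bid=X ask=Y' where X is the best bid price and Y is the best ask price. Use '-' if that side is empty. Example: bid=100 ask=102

Answer: bid=- ask=95
bid=- ask=95
bid=- ask=-
bid=99 ask=-
bid=99 ask=-
bid=99 ask=-

Derivation:
After op 1 [order #1] limit_sell(price=95, qty=6): fills=none; bids=[-] asks=[#1:6@95]
After op 2 [order #2] market_buy(qty=5): fills=#2x#1:5@95; bids=[-] asks=[#1:1@95]
After op 3 cancel(order #1): fills=none; bids=[-] asks=[-]
After op 4 [order #3] limit_buy(price=99, qty=9): fills=none; bids=[#3:9@99] asks=[-]
After op 5 cancel(order #1): fills=none; bids=[#3:9@99] asks=[-]
After op 6 cancel(order #1): fills=none; bids=[#3:9@99] asks=[-]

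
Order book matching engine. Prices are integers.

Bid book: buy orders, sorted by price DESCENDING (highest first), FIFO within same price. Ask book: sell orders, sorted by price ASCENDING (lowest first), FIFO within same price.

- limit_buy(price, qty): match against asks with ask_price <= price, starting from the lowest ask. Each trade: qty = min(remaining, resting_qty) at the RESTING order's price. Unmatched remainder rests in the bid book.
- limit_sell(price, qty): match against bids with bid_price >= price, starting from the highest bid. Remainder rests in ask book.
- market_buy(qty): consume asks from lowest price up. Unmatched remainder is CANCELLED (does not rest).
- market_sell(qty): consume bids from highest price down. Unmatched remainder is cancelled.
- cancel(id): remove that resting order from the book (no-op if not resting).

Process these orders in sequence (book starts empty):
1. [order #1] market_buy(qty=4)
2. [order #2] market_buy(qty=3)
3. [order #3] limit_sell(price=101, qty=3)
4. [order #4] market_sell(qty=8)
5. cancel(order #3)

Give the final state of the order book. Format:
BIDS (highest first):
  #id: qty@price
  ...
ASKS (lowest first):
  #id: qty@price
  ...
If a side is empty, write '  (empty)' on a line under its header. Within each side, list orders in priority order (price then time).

Answer: BIDS (highest first):
  (empty)
ASKS (lowest first):
  (empty)

Derivation:
After op 1 [order #1] market_buy(qty=4): fills=none; bids=[-] asks=[-]
After op 2 [order #2] market_buy(qty=3): fills=none; bids=[-] asks=[-]
After op 3 [order #3] limit_sell(price=101, qty=3): fills=none; bids=[-] asks=[#3:3@101]
After op 4 [order #4] market_sell(qty=8): fills=none; bids=[-] asks=[#3:3@101]
After op 5 cancel(order #3): fills=none; bids=[-] asks=[-]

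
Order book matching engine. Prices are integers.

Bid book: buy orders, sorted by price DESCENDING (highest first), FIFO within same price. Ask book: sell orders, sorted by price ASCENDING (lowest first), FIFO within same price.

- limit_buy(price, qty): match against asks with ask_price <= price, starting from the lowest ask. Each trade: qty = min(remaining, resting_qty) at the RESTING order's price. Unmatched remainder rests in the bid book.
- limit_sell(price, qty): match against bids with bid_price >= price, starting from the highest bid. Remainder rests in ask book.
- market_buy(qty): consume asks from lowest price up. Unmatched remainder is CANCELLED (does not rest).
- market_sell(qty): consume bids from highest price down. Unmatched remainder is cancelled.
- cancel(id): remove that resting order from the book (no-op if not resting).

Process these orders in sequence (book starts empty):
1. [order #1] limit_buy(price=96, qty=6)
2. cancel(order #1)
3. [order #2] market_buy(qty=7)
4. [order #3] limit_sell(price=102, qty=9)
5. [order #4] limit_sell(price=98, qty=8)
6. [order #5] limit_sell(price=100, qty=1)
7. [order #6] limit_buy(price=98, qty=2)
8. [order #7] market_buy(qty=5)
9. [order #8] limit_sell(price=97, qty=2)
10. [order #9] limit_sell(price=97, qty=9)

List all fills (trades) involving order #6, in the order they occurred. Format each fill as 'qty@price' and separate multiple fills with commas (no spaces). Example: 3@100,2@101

After op 1 [order #1] limit_buy(price=96, qty=6): fills=none; bids=[#1:6@96] asks=[-]
After op 2 cancel(order #1): fills=none; bids=[-] asks=[-]
After op 3 [order #2] market_buy(qty=7): fills=none; bids=[-] asks=[-]
After op 4 [order #3] limit_sell(price=102, qty=9): fills=none; bids=[-] asks=[#3:9@102]
After op 5 [order #4] limit_sell(price=98, qty=8): fills=none; bids=[-] asks=[#4:8@98 #3:9@102]
After op 6 [order #5] limit_sell(price=100, qty=1): fills=none; bids=[-] asks=[#4:8@98 #5:1@100 #3:9@102]
After op 7 [order #6] limit_buy(price=98, qty=2): fills=#6x#4:2@98; bids=[-] asks=[#4:6@98 #5:1@100 #3:9@102]
After op 8 [order #7] market_buy(qty=5): fills=#7x#4:5@98; bids=[-] asks=[#4:1@98 #5:1@100 #3:9@102]
After op 9 [order #8] limit_sell(price=97, qty=2): fills=none; bids=[-] asks=[#8:2@97 #4:1@98 #5:1@100 #3:9@102]
After op 10 [order #9] limit_sell(price=97, qty=9): fills=none; bids=[-] asks=[#8:2@97 #9:9@97 #4:1@98 #5:1@100 #3:9@102]

Answer: 2@98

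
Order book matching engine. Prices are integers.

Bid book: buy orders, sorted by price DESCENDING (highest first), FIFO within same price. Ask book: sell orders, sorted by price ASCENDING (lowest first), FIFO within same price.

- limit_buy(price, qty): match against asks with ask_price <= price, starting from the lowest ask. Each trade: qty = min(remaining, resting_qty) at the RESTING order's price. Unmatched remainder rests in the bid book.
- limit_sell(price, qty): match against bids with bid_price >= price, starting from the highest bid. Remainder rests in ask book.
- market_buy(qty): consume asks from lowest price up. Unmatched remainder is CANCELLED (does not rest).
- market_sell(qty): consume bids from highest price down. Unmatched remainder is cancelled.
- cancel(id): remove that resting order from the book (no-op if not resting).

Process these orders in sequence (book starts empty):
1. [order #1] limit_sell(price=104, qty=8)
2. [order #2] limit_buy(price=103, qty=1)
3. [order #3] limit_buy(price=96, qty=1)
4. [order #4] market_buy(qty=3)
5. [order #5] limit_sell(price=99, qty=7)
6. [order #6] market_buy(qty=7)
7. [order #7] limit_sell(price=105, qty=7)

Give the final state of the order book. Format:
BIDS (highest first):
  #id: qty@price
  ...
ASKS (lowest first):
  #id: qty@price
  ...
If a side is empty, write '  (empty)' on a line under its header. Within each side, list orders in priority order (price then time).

After op 1 [order #1] limit_sell(price=104, qty=8): fills=none; bids=[-] asks=[#1:8@104]
After op 2 [order #2] limit_buy(price=103, qty=1): fills=none; bids=[#2:1@103] asks=[#1:8@104]
After op 3 [order #3] limit_buy(price=96, qty=1): fills=none; bids=[#2:1@103 #3:1@96] asks=[#1:8@104]
After op 4 [order #4] market_buy(qty=3): fills=#4x#1:3@104; bids=[#2:1@103 #3:1@96] asks=[#1:5@104]
After op 5 [order #5] limit_sell(price=99, qty=7): fills=#2x#5:1@103; bids=[#3:1@96] asks=[#5:6@99 #1:5@104]
After op 6 [order #6] market_buy(qty=7): fills=#6x#5:6@99 #6x#1:1@104; bids=[#3:1@96] asks=[#1:4@104]
After op 7 [order #7] limit_sell(price=105, qty=7): fills=none; bids=[#3:1@96] asks=[#1:4@104 #7:7@105]

Answer: BIDS (highest first):
  #3: 1@96
ASKS (lowest first):
  #1: 4@104
  #7: 7@105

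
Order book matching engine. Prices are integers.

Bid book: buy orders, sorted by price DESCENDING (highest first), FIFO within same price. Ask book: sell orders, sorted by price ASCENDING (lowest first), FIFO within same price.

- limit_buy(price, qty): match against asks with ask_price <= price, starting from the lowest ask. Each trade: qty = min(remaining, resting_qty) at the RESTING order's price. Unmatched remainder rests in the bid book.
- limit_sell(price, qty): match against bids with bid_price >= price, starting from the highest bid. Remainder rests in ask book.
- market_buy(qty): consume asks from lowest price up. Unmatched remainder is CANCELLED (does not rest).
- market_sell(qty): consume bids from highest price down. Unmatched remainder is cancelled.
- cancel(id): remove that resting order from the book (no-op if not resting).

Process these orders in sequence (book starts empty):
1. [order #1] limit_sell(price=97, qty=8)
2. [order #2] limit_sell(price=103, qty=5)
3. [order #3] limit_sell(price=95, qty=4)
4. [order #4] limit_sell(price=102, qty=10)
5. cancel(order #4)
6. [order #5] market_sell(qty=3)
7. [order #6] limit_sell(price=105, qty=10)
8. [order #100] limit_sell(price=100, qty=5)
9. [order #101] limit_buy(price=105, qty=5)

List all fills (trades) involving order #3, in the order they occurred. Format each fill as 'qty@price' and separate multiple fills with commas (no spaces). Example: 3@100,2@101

Answer: 4@95

Derivation:
After op 1 [order #1] limit_sell(price=97, qty=8): fills=none; bids=[-] asks=[#1:8@97]
After op 2 [order #2] limit_sell(price=103, qty=5): fills=none; bids=[-] asks=[#1:8@97 #2:5@103]
After op 3 [order #3] limit_sell(price=95, qty=4): fills=none; bids=[-] asks=[#3:4@95 #1:8@97 #2:5@103]
After op 4 [order #4] limit_sell(price=102, qty=10): fills=none; bids=[-] asks=[#3:4@95 #1:8@97 #4:10@102 #2:5@103]
After op 5 cancel(order #4): fills=none; bids=[-] asks=[#3:4@95 #1:8@97 #2:5@103]
After op 6 [order #5] market_sell(qty=3): fills=none; bids=[-] asks=[#3:4@95 #1:8@97 #2:5@103]
After op 7 [order #6] limit_sell(price=105, qty=10): fills=none; bids=[-] asks=[#3:4@95 #1:8@97 #2:5@103 #6:10@105]
After op 8 [order #100] limit_sell(price=100, qty=5): fills=none; bids=[-] asks=[#3:4@95 #1:8@97 #100:5@100 #2:5@103 #6:10@105]
After op 9 [order #101] limit_buy(price=105, qty=5): fills=#101x#3:4@95 #101x#1:1@97; bids=[-] asks=[#1:7@97 #100:5@100 #2:5@103 #6:10@105]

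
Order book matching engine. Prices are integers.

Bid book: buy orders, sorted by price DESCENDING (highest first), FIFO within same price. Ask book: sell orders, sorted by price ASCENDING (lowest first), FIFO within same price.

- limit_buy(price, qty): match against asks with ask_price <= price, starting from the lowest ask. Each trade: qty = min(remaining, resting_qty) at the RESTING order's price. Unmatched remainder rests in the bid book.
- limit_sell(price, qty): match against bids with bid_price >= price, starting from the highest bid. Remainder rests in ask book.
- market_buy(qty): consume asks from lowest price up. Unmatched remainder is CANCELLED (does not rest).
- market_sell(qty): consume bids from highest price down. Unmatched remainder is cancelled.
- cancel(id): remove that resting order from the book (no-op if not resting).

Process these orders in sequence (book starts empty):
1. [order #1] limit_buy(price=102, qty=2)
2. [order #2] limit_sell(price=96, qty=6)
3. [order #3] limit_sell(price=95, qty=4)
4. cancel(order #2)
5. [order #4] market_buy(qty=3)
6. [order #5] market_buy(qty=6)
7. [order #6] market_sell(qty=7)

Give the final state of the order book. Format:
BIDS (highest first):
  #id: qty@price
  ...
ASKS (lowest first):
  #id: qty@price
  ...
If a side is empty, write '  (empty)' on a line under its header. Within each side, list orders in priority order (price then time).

Answer: BIDS (highest first):
  (empty)
ASKS (lowest first):
  (empty)

Derivation:
After op 1 [order #1] limit_buy(price=102, qty=2): fills=none; bids=[#1:2@102] asks=[-]
After op 2 [order #2] limit_sell(price=96, qty=6): fills=#1x#2:2@102; bids=[-] asks=[#2:4@96]
After op 3 [order #3] limit_sell(price=95, qty=4): fills=none; bids=[-] asks=[#3:4@95 #2:4@96]
After op 4 cancel(order #2): fills=none; bids=[-] asks=[#3:4@95]
After op 5 [order #4] market_buy(qty=3): fills=#4x#3:3@95; bids=[-] asks=[#3:1@95]
After op 6 [order #5] market_buy(qty=6): fills=#5x#3:1@95; bids=[-] asks=[-]
After op 7 [order #6] market_sell(qty=7): fills=none; bids=[-] asks=[-]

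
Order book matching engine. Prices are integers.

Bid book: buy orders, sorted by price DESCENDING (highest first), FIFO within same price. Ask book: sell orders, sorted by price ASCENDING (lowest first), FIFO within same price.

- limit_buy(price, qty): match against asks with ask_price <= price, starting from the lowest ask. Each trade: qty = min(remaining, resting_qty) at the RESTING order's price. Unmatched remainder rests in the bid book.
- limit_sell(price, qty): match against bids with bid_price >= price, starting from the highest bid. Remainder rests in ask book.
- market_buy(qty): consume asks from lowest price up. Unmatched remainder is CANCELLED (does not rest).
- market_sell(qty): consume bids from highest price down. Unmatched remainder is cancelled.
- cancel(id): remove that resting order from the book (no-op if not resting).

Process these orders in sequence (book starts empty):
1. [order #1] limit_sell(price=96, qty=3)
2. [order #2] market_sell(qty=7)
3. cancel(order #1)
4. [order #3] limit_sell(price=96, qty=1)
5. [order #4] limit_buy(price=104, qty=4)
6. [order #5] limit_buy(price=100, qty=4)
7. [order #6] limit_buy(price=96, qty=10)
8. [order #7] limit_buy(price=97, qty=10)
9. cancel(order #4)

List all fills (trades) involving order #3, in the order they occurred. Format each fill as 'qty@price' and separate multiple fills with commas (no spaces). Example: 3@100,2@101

After op 1 [order #1] limit_sell(price=96, qty=3): fills=none; bids=[-] asks=[#1:3@96]
After op 2 [order #2] market_sell(qty=7): fills=none; bids=[-] asks=[#1:3@96]
After op 3 cancel(order #1): fills=none; bids=[-] asks=[-]
After op 4 [order #3] limit_sell(price=96, qty=1): fills=none; bids=[-] asks=[#3:1@96]
After op 5 [order #4] limit_buy(price=104, qty=4): fills=#4x#3:1@96; bids=[#4:3@104] asks=[-]
After op 6 [order #5] limit_buy(price=100, qty=4): fills=none; bids=[#4:3@104 #5:4@100] asks=[-]
After op 7 [order #6] limit_buy(price=96, qty=10): fills=none; bids=[#4:3@104 #5:4@100 #6:10@96] asks=[-]
After op 8 [order #7] limit_buy(price=97, qty=10): fills=none; bids=[#4:3@104 #5:4@100 #7:10@97 #6:10@96] asks=[-]
After op 9 cancel(order #4): fills=none; bids=[#5:4@100 #7:10@97 #6:10@96] asks=[-]

Answer: 1@96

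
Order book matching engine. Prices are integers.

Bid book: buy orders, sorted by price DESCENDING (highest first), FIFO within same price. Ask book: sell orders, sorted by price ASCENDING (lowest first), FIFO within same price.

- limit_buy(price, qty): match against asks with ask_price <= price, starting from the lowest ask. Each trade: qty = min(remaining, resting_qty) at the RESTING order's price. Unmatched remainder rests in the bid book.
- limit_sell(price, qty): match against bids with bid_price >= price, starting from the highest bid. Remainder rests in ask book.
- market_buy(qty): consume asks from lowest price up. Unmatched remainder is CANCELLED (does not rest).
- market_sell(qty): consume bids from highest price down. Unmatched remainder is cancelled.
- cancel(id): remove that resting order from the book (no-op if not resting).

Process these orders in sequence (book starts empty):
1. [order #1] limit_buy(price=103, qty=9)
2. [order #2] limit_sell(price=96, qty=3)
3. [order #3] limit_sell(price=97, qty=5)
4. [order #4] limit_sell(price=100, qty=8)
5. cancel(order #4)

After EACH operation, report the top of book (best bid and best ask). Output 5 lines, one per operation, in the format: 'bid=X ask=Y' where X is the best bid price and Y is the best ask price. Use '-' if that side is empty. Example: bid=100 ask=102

Answer: bid=103 ask=-
bid=103 ask=-
bid=103 ask=-
bid=- ask=100
bid=- ask=-

Derivation:
After op 1 [order #1] limit_buy(price=103, qty=9): fills=none; bids=[#1:9@103] asks=[-]
After op 2 [order #2] limit_sell(price=96, qty=3): fills=#1x#2:3@103; bids=[#1:6@103] asks=[-]
After op 3 [order #3] limit_sell(price=97, qty=5): fills=#1x#3:5@103; bids=[#1:1@103] asks=[-]
After op 4 [order #4] limit_sell(price=100, qty=8): fills=#1x#4:1@103; bids=[-] asks=[#4:7@100]
After op 5 cancel(order #4): fills=none; bids=[-] asks=[-]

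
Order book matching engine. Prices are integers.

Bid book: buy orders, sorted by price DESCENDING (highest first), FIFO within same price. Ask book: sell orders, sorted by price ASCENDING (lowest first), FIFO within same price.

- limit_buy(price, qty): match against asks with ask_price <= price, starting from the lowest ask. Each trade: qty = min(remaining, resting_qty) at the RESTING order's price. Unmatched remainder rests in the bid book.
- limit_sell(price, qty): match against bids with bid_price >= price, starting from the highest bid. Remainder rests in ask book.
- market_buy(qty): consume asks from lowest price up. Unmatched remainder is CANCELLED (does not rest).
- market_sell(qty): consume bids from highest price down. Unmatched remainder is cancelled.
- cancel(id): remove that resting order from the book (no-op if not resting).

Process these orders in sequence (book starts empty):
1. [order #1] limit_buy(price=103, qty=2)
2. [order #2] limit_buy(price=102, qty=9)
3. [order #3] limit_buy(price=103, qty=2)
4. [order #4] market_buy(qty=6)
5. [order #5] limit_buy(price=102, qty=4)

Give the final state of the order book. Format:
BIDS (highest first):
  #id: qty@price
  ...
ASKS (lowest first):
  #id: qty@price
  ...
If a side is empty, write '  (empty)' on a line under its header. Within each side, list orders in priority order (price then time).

Answer: BIDS (highest first):
  #1: 2@103
  #3: 2@103
  #2: 9@102
  #5: 4@102
ASKS (lowest first):
  (empty)

Derivation:
After op 1 [order #1] limit_buy(price=103, qty=2): fills=none; bids=[#1:2@103] asks=[-]
After op 2 [order #2] limit_buy(price=102, qty=9): fills=none; bids=[#1:2@103 #2:9@102] asks=[-]
After op 3 [order #3] limit_buy(price=103, qty=2): fills=none; bids=[#1:2@103 #3:2@103 #2:9@102] asks=[-]
After op 4 [order #4] market_buy(qty=6): fills=none; bids=[#1:2@103 #3:2@103 #2:9@102] asks=[-]
After op 5 [order #5] limit_buy(price=102, qty=4): fills=none; bids=[#1:2@103 #3:2@103 #2:9@102 #5:4@102] asks=[-]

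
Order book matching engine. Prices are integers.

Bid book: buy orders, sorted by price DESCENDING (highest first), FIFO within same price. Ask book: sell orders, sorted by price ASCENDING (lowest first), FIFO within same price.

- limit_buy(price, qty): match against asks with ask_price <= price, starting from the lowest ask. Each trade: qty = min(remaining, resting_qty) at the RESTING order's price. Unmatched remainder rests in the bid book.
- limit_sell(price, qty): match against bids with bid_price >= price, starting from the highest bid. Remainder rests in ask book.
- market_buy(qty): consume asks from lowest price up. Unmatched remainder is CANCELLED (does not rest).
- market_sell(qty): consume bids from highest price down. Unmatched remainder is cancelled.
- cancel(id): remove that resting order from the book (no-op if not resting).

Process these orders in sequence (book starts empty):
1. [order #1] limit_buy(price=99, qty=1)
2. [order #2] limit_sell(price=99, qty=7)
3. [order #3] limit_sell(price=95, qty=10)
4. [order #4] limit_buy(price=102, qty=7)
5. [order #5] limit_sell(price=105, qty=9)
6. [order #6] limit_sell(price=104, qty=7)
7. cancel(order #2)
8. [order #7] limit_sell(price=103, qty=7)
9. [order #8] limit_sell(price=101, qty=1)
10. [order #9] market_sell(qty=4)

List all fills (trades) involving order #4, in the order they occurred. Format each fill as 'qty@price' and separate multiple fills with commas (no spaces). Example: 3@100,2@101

Answer: 7@95

Derivation:
After op 1 [order #1] limit_buy(price=99, qty=1): fills=none; bids=[#1:1@99] asks=[-]
After op 2 [order #2] limit_sell(price=99, qty=7): fills=#1x#2:1@99; bids=[-] asks=[#2:6@99]
After op 3 [order #3] limit_sell(price=95, qty=10): fills=none; bids=[-] asks=[#3:10@95 #2:6@99]
After op 4 [order #4] limit_buy(price=102, qty=7): fills=#4x#3:7@95; bids=[-] asks=[#3:3@95 #2:6@99]
After op 5 [order #5] limit_sell(price=105, qty=9): fills=none; bids=[-] asks=[#3:3@95 #2:6@99 #5:9@105]
After op 6 [order #6] limit_sell(price=104, qty=7): fills=none; bids=[-] asks=[#3:3@95 #2:6@99 #6:7@104 #5:9@105]
After op 7 cancel(order #2): fills=none; bids=[-] asks=[#3:3@95 #6:7@104 #5:9@105]
After op 8 [order #7] limit_sell(price=103, qty=7): fills=none; bids=[-] asks=[#3:3@95 #7:7@103 #6:7@104 #5:9@105]
After op 9 [order #8] limit_sell(price=101, qty=1): fills=none; bids=[-] asks=[#3:3@95 #8:1@101 #7:7@103 #6:7@104 #5:9@105]
After op 10 [order #9] market_sell(qty=4): fills=none; bids=[-] asks=[#3:3@95 #8:1@101 #7:7@103 #6:7@104 #5:9@105]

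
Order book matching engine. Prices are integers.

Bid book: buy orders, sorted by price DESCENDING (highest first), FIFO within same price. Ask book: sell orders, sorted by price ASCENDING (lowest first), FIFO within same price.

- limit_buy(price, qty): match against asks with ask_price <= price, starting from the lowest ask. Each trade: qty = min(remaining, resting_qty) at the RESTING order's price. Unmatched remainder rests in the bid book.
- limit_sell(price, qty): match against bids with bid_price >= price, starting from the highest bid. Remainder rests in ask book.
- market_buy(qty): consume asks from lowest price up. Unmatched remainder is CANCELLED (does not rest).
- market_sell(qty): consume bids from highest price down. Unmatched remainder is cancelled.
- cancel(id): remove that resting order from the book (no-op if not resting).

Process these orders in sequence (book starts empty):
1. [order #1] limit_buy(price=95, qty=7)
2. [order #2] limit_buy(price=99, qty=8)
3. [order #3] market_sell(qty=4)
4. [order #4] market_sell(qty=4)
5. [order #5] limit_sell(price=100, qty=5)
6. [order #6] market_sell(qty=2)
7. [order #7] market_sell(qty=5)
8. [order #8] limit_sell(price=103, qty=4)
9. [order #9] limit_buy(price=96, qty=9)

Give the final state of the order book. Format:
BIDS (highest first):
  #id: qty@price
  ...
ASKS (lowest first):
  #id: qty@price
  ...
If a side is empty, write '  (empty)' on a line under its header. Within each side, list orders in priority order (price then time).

After op 1 [order #1] limit_buy(price=95, qty=7): fills=none; bids=[#1:7@95] asks=[-]
After op 2 [order #2] limit_buy(price=99, qty=8): fills=none; bids=[#2:8@99 #1:7@95] asks=[-]
After op 3 [order #3] market_sell(qty=4): fills=#2x#3:4@99; bids=[#2:4@99 #1:7@95] asks=[-]
After op 4 [order #4] market_sell(qty=4): fills=#2x#4:4@99; bids=[#1:7@95] asks=[-]
After op 5 [order #5] limit_sell(price=100, qty=5): fills=none; bids=[#1:7@95] asks=[#5:5@100]
After op 6 [order #6] market_sell(qty=2): fills=#1x#6:2@95; bids=[#1:5@95] asks=[#5:5@100]
After op 7 [order #7] market_sell(qty=5): fills=#1x#7:5@95; bids=[-] asks=[#5:5@100]
After op 8 [order #8] limit_sell(price=103, qty=4): fills=none; bids=[-] asks=[#5:5@100 #8:4@103]
After op 9 [order #9] limit_buy(price=96, qty=9): fills=none; bids=[#9:9@96] asks=[#5:5@100 #8:4@103]

Answer: BIDS (highest first):
  #9: 9@96
ASKS (lowest first):
  #5: 5@100
  #8: 4@103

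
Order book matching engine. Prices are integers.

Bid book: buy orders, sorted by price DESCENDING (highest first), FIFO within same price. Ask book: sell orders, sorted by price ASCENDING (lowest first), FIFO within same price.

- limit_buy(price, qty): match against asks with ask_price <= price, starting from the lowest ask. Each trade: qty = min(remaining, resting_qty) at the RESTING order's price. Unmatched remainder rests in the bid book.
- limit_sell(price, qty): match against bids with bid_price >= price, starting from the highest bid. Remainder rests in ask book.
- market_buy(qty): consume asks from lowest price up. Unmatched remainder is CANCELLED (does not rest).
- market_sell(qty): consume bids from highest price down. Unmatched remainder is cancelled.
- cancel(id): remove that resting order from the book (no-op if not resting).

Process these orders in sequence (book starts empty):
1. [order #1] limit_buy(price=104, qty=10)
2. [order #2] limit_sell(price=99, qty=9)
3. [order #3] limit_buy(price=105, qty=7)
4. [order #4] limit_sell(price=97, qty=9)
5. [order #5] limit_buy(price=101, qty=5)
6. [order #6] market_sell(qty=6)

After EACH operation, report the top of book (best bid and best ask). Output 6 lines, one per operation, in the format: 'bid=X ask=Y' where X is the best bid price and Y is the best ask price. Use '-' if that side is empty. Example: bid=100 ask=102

Answer: bid=104 ask=-
bid=104 ask=-
bid=105 ask=-
bid=- ask=97
bid=101 ask=-
bid=- ask=-

Derivation:
After op 1 [order #1] limit_buy(price=104, qty=10): fills=none; bids=[#1:10@104] asks=[-]
After op 2 [order #2] limit_sell(price=99, qty=9): fills=#1x#2:9@104; bids=[#1:1@104] asks=[-]
After op 3 [order #3] limit_buy(price=105, qty=7): fills=none; bids=[#3:7@105 #1:1@104] asks=[-]
After op 4 [order #4] limit_sell(price=97, qty=9): fills=#3x#4:7@105 #1x#4:1@104; bids=[-] asks=[#4:1@97]
After op 5 [order #5] limit_buy(price=101, qty=5): fills=#5x#4:1@97; bids=[#5:4@101] asks=[-]
After op 6 [order #6] market_sell(qty=6): fills=#5x#6:4@101; bids=[-] asks=[-]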